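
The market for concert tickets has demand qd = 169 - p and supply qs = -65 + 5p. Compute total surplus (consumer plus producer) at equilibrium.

Equilibrium: 169 - p = -65 + 5p gives p* = 39, q* = 130.
Demand choke price: p = 169; supply starts at p = 13.
CS = ½(169 − 39)(130) = 8450; PS = ½(39 − 13)(130) = 1690.

Total surplus = 10140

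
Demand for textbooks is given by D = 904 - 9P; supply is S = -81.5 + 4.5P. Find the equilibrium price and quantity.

P* = 73, Q* = 247

Set D = S: 904 - 9P = -81.5 + 4.5P.
985.5 = 13.5P, so P* = 73.
Q* = 904 − 9(73) = 247.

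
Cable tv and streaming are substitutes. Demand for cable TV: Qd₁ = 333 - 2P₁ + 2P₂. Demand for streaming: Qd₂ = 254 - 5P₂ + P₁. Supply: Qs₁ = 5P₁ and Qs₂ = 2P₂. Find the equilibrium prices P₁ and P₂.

P₁ = 2839/47, P₂ = 2111/47

Market 1: 333 - 2P₁ + 2P₂ = 5P₁ → 7P₁ - 2P₂ = 333.
Market 2: 7P₂ - P₁ = 254.
Eliminating P₂: 7×(1) + 2×(2) gives 47P₁ = 2839, so P₁ = 2839/47.
Back-substitute into (2): P₂ = (254 + 1×2839/47) / 7 = 2111/47.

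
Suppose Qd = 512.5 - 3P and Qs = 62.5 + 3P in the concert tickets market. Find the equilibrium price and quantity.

Set Qd = Qs: 512.5 - 3P = 62.5 + 3P.
450 = 6P, so P* = 75.
Q* = 512.5 − 3(75) = 287.5.

P* = 75, Q* = 287.5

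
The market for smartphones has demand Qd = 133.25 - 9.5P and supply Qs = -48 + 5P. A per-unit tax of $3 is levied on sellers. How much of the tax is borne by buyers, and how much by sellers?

Buyers bear 30/29, sellers bear 57/29

Pre-tax equilibrium: P* = 12.5, Q* = 14.5.
Tax on sellers shifts supply to Qs = -48 + 5(P − 3) = -63 + 5P.
133.25 - 9.5P = -63 + 5P gives buyer price Pb = 785/58; sellers receive Ps = 785/58 − 3 = 611/58.
New quantity: Q = 133.25 − 9.5(785/58) = 271/58.
Buyer burden = 785/58 − 12.5 = 30/29; seller burden = 12.5 − 611/58 = 57/29.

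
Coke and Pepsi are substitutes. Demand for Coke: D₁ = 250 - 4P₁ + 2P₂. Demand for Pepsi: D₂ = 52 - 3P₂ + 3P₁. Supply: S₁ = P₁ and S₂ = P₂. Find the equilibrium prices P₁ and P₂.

Market 1: 250 - 4P₁ + 2P₂ = P₁ → 5P₁ - 2P₂ = 250.
Market 2: 4P₂ - 3P₁ = 52.
Eliminating P₂: 4×(1) + 2×(2) gives 14P₁ = 1104, so P₁ = 552/7.
Back-substitute into (2): P₂ = (52 + 3×552/7) / 4 = 505/7.

P₁ = 552/7, P₂ = 505/7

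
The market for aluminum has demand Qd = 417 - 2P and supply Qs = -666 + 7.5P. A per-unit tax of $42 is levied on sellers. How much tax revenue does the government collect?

Pre-tax equilibrium: P* = 114, Q* = 189.
Tax on sellers shifts supply to Qs = -666 + 7.5(P − 42) = -981 + 7.5P.
417 - 2P = -981 + 7.5P gives buyer price Pb = 2796/19; sellers receive Ps = 2796/19 − 42 = 1998/19.
New quantity: Q = 417 − 2(2796/19) = 2331/19.
Revenue = 42 × 2331/19 = 97902/19.

Tax revenue = 97902/19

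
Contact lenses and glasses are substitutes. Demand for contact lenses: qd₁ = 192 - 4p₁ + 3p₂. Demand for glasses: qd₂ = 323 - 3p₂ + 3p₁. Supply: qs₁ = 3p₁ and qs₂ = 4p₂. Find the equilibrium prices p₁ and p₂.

Market 1: 192 - 4p₁ + 3p₂ = 3p₁ → 7p₁ - 3p₂ = 192.
Market 2: 7p₂ - 3p₁ = 323.
Eliminating p₂: 7×(1) + 3×(2) gives 40p₁ = 2313, so p₁ = 57.825.
Back-substitute into (2): p₂ = (323 + 3×57.825) / 7 = 70.925.

p₁ = 57.825, p₂ = 70.925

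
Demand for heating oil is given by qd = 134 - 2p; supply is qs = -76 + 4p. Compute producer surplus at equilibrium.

Producer surplus = 512

Equilibrium: 134 - 2p = -76 + 4p gives p* = 35, q* = 64.
Supply starts at p = 19 (where qs = 0).
PS = ½(35 − 19)(64) = 512.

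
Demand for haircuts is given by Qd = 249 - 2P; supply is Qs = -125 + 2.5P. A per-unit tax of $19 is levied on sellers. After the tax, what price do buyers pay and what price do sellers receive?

Pre-tax equilibrium: P* = 748/9, Q* = 745/9.
Tax on sellers shifts supply to Qs = -125 + 2.5(P − 19) = -172.5 + 2.5P.
249 - 2P = -172.5 + 2.5P gives buyer price Pb = 281/3; sellers receive Ps = 281/3 − 19 = 224/3.
New quantity: Q = 249 − 2(281/3) = 185/3.

Buyers pay 281/3, sellers receive 224/3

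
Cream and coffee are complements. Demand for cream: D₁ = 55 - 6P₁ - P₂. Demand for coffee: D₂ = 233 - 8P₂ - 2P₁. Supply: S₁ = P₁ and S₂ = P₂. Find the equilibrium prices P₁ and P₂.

P₁ = 262/61, P₂ = 1521/61

Market 1: 55 - 6P₁ - P₂ = P₁ → 7P₁ + P₂ = 55.
Market 2: 9P₂ + 2P₁ = 233.
Eliminating P₂: 9×(1) − 1×(2) gives 61P₁ = 262, so P₁ = 262/61.
Back-substitute into (2): P₂ = (233 − 2×262/61) / 9 = 1521/61.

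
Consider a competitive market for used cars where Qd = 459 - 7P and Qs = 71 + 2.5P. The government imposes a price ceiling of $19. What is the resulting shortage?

Equilibrium price would be P* = 776/19, so the ceiling at 19 binds.
At P = 19: Qd = 459 − 7(19) = 326, Qs = 71 + 2.5(19) = 118.5.
Shortage = 326 − 118.5 = 207.5.

Shortage = 207.5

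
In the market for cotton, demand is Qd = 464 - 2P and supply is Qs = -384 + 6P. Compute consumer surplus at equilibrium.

Consumer surplus = 15876

Equilibrium: 464 - 2P = -384 + 6P gives P* = 106, Q* = 252.
Demand choke price (Qd = 0): P = 232.
CS = ½(232 − 106)(252) = 15876.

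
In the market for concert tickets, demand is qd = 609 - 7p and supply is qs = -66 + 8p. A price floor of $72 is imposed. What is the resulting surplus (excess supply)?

Equilibrium price would be p* = 45, so the floor at 72 binds.
At p = 72: qd = 105, qs = 510.
Surplus = 510 − 105 = 405.

Surplus = 405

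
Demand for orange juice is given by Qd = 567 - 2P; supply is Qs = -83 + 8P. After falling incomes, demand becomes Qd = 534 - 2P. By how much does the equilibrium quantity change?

Original equilibrium: P* = 65, Q* = 437.
New equilibrium: 534 - 2P = -83 + 8P, so 617 = 10P and P' = 61.7; Q' = 534 − 2(61.7) = 410.6.
Change in quantity: 410.6 − 437 = -26.4.

ΔQ = -26.4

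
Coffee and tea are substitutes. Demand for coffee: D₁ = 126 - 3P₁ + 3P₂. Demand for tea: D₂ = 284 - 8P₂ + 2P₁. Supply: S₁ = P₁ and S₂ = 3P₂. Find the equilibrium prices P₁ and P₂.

P₁ = 1119/19, P₂ = 694/19

Market 1: 126 - 3P₁ + 3P₂ = P₁ → 4P₁ - 3P₂ = 126.
Market 2: 11P₂ - 2P₁ = 284.
Eliminating P₂: 11×(1) + 3×(2) gives 38P₁ = 2238, so P₁ = 1119/19.
Back-substitute into (2): P₂ = (284 + 2×1119/19) / 11 = 694/19.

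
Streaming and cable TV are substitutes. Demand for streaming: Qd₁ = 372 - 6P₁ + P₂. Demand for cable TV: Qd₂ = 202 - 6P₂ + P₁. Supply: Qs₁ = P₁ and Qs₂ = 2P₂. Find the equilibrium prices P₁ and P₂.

P₁ = 3178/55, P₂ = 1786/55

Market 1: 372 - 6P₁ + P₂ = P₁ → 7P₁ - P₂ = 372.
Market 2: 8P₂ - P₁ = 202.
Eliminating P₂: 8×(1) + 1×(2) gives 55P₁ = 3178, so P₁ = 3178/55.
Back-substitute into (2): P₂ = (202 + 1×3178/55) / 8 = 1786/55.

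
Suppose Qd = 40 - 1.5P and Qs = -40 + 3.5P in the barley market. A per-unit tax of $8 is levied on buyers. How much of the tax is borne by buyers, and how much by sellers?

Buyers bear $5.6, sellers bear $2.4

Pre-tax equilibrium: P* = 16, Q* = 16.
Tax on buyers shifts demand to Qd = 40 − 1.5(P + 8) = 28 - 1.5P.
28 - 1.5P = -40 + 3.5P gives seller price Ps = 13.6; buyers pay Pb = 13.6 + 8 = 21.6.
New quantity: Q = 40 − 1.5(21.6) = 7.6.
Buyer burden = 21.6 − 16 = 5.6; seller burden = 16 − 13.6 = 2.4.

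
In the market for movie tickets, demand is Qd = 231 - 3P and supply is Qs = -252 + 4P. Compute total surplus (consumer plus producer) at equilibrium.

Total surplus = 168

Equilibrium: 231 - 3P = -252 + 4P gives P* = 69, Q* = 24.
Demand choke price: P = 77; supply starts at P = 63.
CS = ½(77 − 69)(24) = 96; PS = ½(69 − 63)(24) = 72.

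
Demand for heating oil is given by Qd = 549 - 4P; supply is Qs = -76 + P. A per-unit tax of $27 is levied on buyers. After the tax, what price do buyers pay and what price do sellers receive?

Pre-tax equilibrium: P* = 125, Q* = 49.
Tax on buyers shifts demand to Qd = 549 − 4(P + 27) = 441 - 4P.
441 - 4P = -76 + P gives seller price Ps = 103.4; buyers pay Pb = 103.4 + 27 = 130.4.
New quantity: Q = 549 − 4(130.4) = 27.4.

Buyers pay $130.4, sellers receive $103.4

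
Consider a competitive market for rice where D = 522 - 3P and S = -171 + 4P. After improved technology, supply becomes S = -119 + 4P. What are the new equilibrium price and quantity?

Original equilibrium: P* = 99, Q* = 225.
New equilibrium: 522 - 3P = -119 + 4P, so 641 = 7P and P' = 641/7; Q' = 522 − 3(641/7) = 1731/7.

P' = 641/7, Q' = 1731/7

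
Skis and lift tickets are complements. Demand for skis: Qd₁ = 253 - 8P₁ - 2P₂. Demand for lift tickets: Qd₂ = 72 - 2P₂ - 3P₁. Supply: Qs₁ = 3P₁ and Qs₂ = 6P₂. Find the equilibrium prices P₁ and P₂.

P₁ = 940/41, P₂ = 33/82

Market 1: 253 - 8P₁ - 2P₂ = 3P₁ → 11P₁ + 2P₂ = 253.
Market 2: 8P₂ + 3P₁ = 72.
Eliminating P₂: 8×(1) − 2×(2) gives 82P₁ = 1880, so P₁ = 940/41.
Back-substitute into (2): P₂ = (72 − 3×940/41) / 8 = 33/82.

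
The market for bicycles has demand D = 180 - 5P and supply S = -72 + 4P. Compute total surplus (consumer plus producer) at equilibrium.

Total surplus = 360

Equilibrium: 180 - 5P = -72 + 4P gives P* = 28, Q* = 40.
Demand choke price: P = 36; supply starts at P = 18.
CS = ½(36 − 28)(40) = 160; PS = ½(28 − 18)(40) = 200.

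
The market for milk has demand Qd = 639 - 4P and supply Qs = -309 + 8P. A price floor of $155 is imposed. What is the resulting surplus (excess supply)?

Equilibrium price would be P* = 79, so the floor at 155 binds.
At P = 155: Qd = 19, Qs = 931.
Surplus = 931 − 19 = 912.

Surplus = 912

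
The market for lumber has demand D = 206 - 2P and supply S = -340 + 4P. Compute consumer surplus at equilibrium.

Consumer surplus = 144

Equilibrium: 206 - 2P = -340 + 4P gives P* = 91, Q* = 24.
Demand choke price (D = 0): P = 103.
CS = ½(103 − 91)(24) = 144.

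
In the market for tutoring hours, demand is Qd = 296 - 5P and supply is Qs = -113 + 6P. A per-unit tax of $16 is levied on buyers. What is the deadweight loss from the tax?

Deadweight loss = 3840/11

Pre-tax equilibrium: P* = 409/11, Q* = 1211/11.
Tax on buyers shifts demand to Qd = 296 − 5(P + 16) = 216 - 5P.
216 - 5P = -113 + 6P gives seller price Ps = 329/11; buyers pay Pb = 329/11 + 16 = 505/11.
New quantity: Q = 296 − 5(505/11) = 731/11.
DWL = ½ × 16 × (1211/11 − 731/11) = 3840/11.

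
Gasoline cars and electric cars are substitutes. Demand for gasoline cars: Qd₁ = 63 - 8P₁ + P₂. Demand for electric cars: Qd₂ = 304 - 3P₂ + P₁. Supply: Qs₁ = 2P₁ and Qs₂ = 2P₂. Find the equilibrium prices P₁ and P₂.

P₁ = 619/49, P₂ = 3103/49

Market 1: 63 - 8P₁ + P₂ = 2P₁ → 10P₁ - P₂ = 63.
Market 2: 5P₂ - P₁ = 304.
Eliminating P₂: 5×(1) + 1×(2) gives 49P₁ = 619, so P₁ = 619/49.
Back-substitute into (2): P₂ = (304 + 1×619/49) / 5 = 3103/49.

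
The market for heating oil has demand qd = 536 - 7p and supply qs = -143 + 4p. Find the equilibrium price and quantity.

p* = 679/11, q* = 1143/11

Set qd = qs: 536 - 7p = -143 + 4p.
679 = 11p, so p* = 679/11.
q* = 536 − 7(679/11) = 1143/11.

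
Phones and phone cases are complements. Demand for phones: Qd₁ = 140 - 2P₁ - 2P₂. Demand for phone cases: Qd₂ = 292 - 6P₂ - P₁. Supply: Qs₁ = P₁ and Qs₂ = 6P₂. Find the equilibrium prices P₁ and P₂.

Market 1: 140 - 2P₁ - 2P₂ = P₁ → 3P₁ + 2P₂ = 140.
Market 2: 12P₂ + P₁ = 292.
Eliminating P₂: 12×(1) − 2×(2) gives 34P₁ = 1096, so P₁ = 548/17.
Back-substitute into (2): P₂ = (292 − 1×548/17) / 12 = 368/17.

P₁ = 548/17, P₂ = 368/17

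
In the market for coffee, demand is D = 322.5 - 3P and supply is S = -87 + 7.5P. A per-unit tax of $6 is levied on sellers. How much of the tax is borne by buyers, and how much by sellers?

Buyers bear 30/7, sellers bear 12/7

Pre-tax equilibrium: P* = 39, Q* = 205.5.
Tax on sellers shifts supply to S = -87 + 7.5(P − 6) = -132 + 7.5P.
322.5 - 3P = -132 + 7.5P gives buyer price Pb = 303/7; sellers receive Ps = 303/7 − 6 = 261/7.
New quantity: Q = 322.5 − 3(303/7) = 2697/14.
Buyer burden = 303/7 − 39 = 30/7; seller burden = 39 − 261/7 = 12/7.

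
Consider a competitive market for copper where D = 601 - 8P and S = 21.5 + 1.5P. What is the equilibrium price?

P* = 61

Set D = S: 601 - 8P = 21.5 + 1.5P.
579.5 = 9.5P, so P* = 61.
Q* = 601 − 8(61) = 113.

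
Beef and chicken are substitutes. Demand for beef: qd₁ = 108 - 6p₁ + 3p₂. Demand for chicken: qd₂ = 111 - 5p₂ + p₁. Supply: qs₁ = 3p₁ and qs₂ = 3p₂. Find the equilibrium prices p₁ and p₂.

p₁ = 399/23, p₂ = 369/23

Market 1: 108 - 6p₁ + 3p₂ = 3p₁ → 9p₁ - 3p₂ = 108.
Market 2: 8p₂ - p₁ = 111.
Eliminating p₂: 8×(1) + 3×(2) gives 69p₁ = 1197, so p₁ = 399/23.
Back-substitute into (2): p₂ = (111 + 1×399/23) / 8 = 369/23.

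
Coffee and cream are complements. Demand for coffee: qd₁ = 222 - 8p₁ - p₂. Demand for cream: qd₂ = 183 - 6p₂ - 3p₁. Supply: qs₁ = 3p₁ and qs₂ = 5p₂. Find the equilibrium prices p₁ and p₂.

p₁ = 2259/118, p₂ = 1347/118

Market 1: 222 - 8p₁ - p₂ = 3p₁ → 11p₁ + p₂ = 222.
Market 2: 11p₂ + 3p₁ = 183.
Eliminating p₂: 11×(1) − 1×(2) gives 118p₁ = 2259, so p₁ = 2259/118.
Back-substitute into (2): p₂ = (183 − 3×2259/118) / 11 = 1347/118.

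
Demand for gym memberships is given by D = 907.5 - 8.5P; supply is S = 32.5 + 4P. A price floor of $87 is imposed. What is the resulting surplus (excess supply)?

Surplus = 212.5

Equilibrium price would be P* = 70, so the floor at 87 binds.
At P = 87: D = 168, S = 380.5.
Surplus = 380.5 − 168 = 212.5.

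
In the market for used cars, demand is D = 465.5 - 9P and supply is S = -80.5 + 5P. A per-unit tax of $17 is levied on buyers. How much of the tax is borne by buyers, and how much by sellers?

Buyers bear 85/14, sellers bear 153/14

Pre-tax equilibrium: P* = 39, Q* = 114.5.
Tax on buyers shifts demand to D = 465.5 − 9(P + 17) = 312.5 - 9P.
312.5 - 9P = -80.5 + 5P gives seller price Ps = 393/14; buyers pay Pb = 393/14 + 17 = 631/14.
New quantity: Q = 465.5 − 9(631/14) = 419/7.
Buyer burden = 631/14 − 39 = 85/14; seller burden = 39 − 393/14 = 153/14.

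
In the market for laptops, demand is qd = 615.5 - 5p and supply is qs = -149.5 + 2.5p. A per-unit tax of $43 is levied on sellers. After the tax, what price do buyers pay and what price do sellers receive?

Buyers pay 349/3, sellers receive 220/3

Pre-tax equilibrium: p* = 102, q* = 105.5.
Tax on sellers shifts supply to qs = -149.5 + 2.5(p − 43) = -257 + 2.5p.
615.5 - 5p = -257 + 2.5p gives buyer price pb = 349/3; sellers receive ps = 349/3 − 43 = 220/3.
New quantity: q = 615.5 − 5(349/3) = 203/6.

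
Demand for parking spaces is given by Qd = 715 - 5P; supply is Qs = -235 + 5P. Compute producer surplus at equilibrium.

Producer surplus = 5760

Equilibrium: 715 - 5P = -235 + 5P gives P* = 95, Q* = 240.
Supply starts at P = 47 (where Qs = 0).
PS = ½(95 − 47)(240) = 5760.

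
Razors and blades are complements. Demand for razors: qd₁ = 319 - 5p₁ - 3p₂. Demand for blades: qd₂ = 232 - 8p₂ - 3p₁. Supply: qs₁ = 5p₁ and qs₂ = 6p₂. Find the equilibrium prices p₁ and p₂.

p₁ = 3770/131, p₂ = 1363/131

Market 1: 319 - 5p₁ - 3p₂ = 5p₁ → 10p₁ + 3p₂ = 319.
Market 2: 14p₂ + 3p₁ = 232.
Eliminating p₂: 14×(1) − 3×(2) gives 131p₁ = 3770, so p₁ = 3770/131.
Back-substitute into (2): p₂ = (232 − 3×3770/131) / 14 = 1363/131.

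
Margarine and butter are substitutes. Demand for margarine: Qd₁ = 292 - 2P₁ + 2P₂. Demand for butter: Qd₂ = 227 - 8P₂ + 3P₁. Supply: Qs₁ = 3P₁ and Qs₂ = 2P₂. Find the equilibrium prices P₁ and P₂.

P₁ = 1687/22, P₂ = 2011/44

Market 1: 292 - 2P₁ + 2P₂ = 3P₁ → 5P₁ - 2P₂ = 292.
Market 2: 10P₂ - 3P₁ = 227.
Eliminating P₂: 10×(1) + 2×(2) gives 44P₁ = 3374, so P₁ = 1687/22.
Back-substitute into (2): P₂ = (227 + 3×1687/22) / 10 = 2011/44.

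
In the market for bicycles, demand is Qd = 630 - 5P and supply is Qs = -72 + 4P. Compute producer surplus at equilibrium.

Producer surplus = 7200

Equilibrium: 630 - 5P = -72 + 4P gives P* = 78, Q* = 240.
Supply starts at P = 18 (where Qs = 0).
PS = ½(78 − 18)(240) = 7200.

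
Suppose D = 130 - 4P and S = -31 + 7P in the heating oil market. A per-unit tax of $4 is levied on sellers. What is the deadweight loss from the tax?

Pre-tax equilibrium: P* = 161/11, Q* = 786/11.
Tax on sellers shifts supply to S = -31 + 7(P − 4) = -59 + 7P.
130 - 4P = -59 + 7P gives buyer price Pb = 189/11; sellers receive Ps = 189/11 − 4 = 145/11.
New quantity: Q = 130 − 4(189/11) = 674/11.
DWL = ½ × 4 × (786/11 − 674/11) = 224/11.

Deadweight loss = 224/11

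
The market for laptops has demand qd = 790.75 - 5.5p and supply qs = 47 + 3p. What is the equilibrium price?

Set qd = qs: 790.75 - 5.5p = 47 + 3p.
743.75 = 8.5p, so p* = 87.5.
q* = 790.75 − 5.5(87.5) = 309.5.

p* = 87.5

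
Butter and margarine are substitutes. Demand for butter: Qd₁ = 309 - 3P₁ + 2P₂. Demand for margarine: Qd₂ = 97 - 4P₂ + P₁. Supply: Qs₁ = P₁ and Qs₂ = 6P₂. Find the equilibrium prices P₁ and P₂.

Market 1: 309 - 3P₁ + 2P₂ = P₁ → 4P₁ - 2P₂ = 309.
Market 2: 10P₂ - P₁ = 97.
Eliminating P₂: 10×(1) + 2×(2) gives 38P₁ = 3284, so P₁ = 1642/19.
Back-substitute into (2): P₂ = (97 + 1×1642/19) / 10 = 697/38.

P₁ = 1642/19, P₂ = 697/38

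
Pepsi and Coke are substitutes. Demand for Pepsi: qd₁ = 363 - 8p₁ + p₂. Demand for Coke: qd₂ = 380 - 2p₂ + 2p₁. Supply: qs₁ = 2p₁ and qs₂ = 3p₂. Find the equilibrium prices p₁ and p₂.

Market 1: 363 - 8p₁ + p₂ = 2p₁ → 10p₁ - p₂ = 363.
Market 2: 5p₂ - 2p₁ = 380.
Eliminating p₂: 5×(1) + 1×(2) gives 48p₁ = 2195, so p₁ = 2195/48.
Back-substitute into (2): p₂ = (380 + 2×2195/48) / 5 = 2263/24.

p₁ = 2195/48, p₂ = 2263/24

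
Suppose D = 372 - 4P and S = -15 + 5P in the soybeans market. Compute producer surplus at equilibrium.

Producer surplus = 4000

Equilibrium: 372 - 4P = -15 + 5P gives P* = 43, Q* = 200.
Supply starts at P = 3 (where S = 0).
PS = ½(43 − 3)(200) = 4000.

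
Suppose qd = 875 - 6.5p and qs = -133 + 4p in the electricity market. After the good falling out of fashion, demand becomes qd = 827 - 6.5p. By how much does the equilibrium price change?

Original equilibrium: p* = 96, q* = 251.
New equilibrium: 827 - 6.5p = -133 + 4p, so 960 = 10.5p and p' = 640/7; q' = 827 − 6.5(640/7) = 1629/7.
Change in price: 640/7 − 96 = -32/7.

Δp = -32/7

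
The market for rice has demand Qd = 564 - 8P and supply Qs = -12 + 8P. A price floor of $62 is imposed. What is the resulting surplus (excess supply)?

Equilibrium price would be P* = 36, so the floor at 62 binds.
At P = 62: Qd = 68, Qs = 484.
Surplus = 484 − 68 = 416.

Surplus = 416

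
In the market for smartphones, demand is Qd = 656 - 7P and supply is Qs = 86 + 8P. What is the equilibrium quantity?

Q* = 390

Set Qd = Qs: 656 - 7P = 86 + 8P.
570 = 15P, so P* = 38.
Q* = 656 − 7(38) = 390.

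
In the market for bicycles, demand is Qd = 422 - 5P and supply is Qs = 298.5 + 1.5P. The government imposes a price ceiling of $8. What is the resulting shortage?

Shortage = 71.5

Equilibrium price would be P* = 19, so the ceiling at 8 binds.
At P = 8: Qd = 422 − 5(8) = 382, Qs = 298.5 + 1.5(8) = 310.5.
Shortage = 382 − 310.5 = 71.5.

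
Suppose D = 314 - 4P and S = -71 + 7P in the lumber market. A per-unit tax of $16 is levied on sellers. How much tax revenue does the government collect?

Tax revenue = 23456/11

Pre-tax equilibrium: P* = 35, Q* = 174.
Tax on sellers shifts supply to S = -71 + 7(P − 16) = -183 + 7P.
314 - 4P = -183 + 7P gives buyer price Pb = 497/11; sellers receive Ps = 497/11 − 16 = 321/11.
New quantity: Q = 314 − 4(497/11) = 1466/11.
Revenue = 16 × 1466/11 = 23456/11.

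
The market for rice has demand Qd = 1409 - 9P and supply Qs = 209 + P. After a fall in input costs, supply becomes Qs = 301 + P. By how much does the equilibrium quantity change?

Original equilibrium: P* = 120, Q* = 329.
New equilibrium: 1409 - 9P = 301 + P, so 1108 = 10P and P' = 110.8; Q' = 1409 − 9(110.8) = 411.8.
Change in quantity: 411.8 − 329 = 82.8.

ΔQ = 82.8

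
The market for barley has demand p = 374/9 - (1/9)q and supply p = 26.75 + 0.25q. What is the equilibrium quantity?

q* = 41

Set the two price expressions equal: 374/9 - (1/9)q = 26.75 + 0.25q.
533/36 = (13/36)q, so q* = 41.
p* = 374/9 − (1/9)(41) = 37.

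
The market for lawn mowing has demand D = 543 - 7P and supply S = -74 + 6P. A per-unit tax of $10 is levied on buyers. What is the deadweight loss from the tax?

Deadweight loss = 2100/13

Pre-tax equilibrium: P* = 617/13, Q* = 2740/13.
Tax on buyers shifts demand to D = 543 − 7(P + 10) = 473 - 7P.
473 - 7P = -74 + 6P gives seller price Ps = 547/13; buyers pay Pb = 547/13 + 10 = 677/13.
New quantity: Q = 543 − 7(677/13) = 2320/13.
DWL = ½ × 10 × (2740/13 − 2320/13) = 2100/13.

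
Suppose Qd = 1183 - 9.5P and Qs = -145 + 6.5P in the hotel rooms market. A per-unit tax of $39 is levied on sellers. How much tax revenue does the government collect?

Pre-tax equilibrium: P* = 83, Q* = 394.5.
Tax on sellers shifts supply to Qs = -145 + 6.5(P − 39) = -398.5 + 6.5P.
1183 - 9.5P = -398.5 + 6.5P gives buyer price Pb = 98.84375; sellers receive Ps = 98.84375 − 39 = 59.84375.
New quantity: Q = 1183 − 9.5(98.84375) = 243.984375.
Revenue = 39 × 243.984375 = 9515.390625.

Tax revenue = 9515.390625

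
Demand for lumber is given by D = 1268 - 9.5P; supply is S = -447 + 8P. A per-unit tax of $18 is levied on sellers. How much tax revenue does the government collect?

Tax revenue = 163062/35

Pre-tax equilibrium: P* = 98, Q* = 337.
Tax on sellers shifts supply to S = -447 + 8(P − 18) = -591 + 8P.
1268 - 9.5P = -591 + 8P gives buyer price Pb = 3718/35; sellers receive Ps = 3718/35 − 18 = 3088/35.
New quantity: Q = 1268 − 9.5(3718/35) = 9059/35.
Revenue = 18 × 9059/35 = 163062/35.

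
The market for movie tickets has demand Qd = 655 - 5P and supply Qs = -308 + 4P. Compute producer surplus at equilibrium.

Producer surplus = 1800

Equilibrium: 655 - 5P = -308 + 4P gives P* = 107, Q* = 120.
Supply starts at P = 77 (where Qs = 0).
PS = ½(107 − 77)(120) = 1800.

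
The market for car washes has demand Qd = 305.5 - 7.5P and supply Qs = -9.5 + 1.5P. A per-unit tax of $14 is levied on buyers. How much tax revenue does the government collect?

Pre-tax equilibrium: P* = 35, Q* = 43.
Tax on buyers shifts demand to Qd = 305.5 − 7.5(P + 14) = 200.5 - 7.5P.
200.5 - 7.5P = -9.5 + 1.5P gives seller price Ps = 70/3; buyers pay Pb = 70/3 + 14 = 112/3.
New quantity: Q = 305.5 − 7.5(112/3) = 25.5.
Revenue = 14 × 25.5 = 357.

Tax revenue = 357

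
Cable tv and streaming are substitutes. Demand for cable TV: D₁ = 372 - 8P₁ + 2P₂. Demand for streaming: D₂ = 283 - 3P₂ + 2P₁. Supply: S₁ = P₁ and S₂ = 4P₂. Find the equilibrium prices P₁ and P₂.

Market 1: 372 - 8P₁ + 2P₂ = P₁ → 9P₁ - 2P₂ = 372.
Market 2: 7P₂ - 2P₁ = 283.
Eliminating P₂: 7×(1) + 2×(2) gives 59P₁ = 3170, so P₁ = 3170/59.
Back-substitute into (2): P₂ = (283 + 2×3170/59) / 7 = 3291/59.

P₁ = 3170/59, P₂ = 3291/59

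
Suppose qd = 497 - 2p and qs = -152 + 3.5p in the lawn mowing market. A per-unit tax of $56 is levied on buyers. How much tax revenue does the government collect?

Tax revenue = 116872/11

Pre-tax equilibrium: p* = 118, q* = 261.
Tax on buyers shifts demand to qd = 497 − 2(p + 56) = 385 - 2p.
385 - 2p = -152 + 3.5p gives seller price ps = 1074/11; buyers pay pb = 1074/11 + 56 = 1690/11.
New quantity: q = 497 − 2(1690/11) = 2087/11.
Revenue = 56 × 2087/11 = 116872/11.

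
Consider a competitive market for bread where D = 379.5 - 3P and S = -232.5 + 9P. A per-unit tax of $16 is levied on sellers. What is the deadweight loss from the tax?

Pre-tax equilibrium: P* = 51, Q* = 226.5.
Tax on sellers shifts supply to S = -232.5 + 9(P − 16) = -376.5 + 9P.
379.5 - 3P = -376.5 + 9P gives buyer price Pb = 63; sellers receive Ps = 63 − 16 = 47.
New quantity: Q = 379.5 − 3(63) = 190.5.
DWL = ½ × 16 × (226.5 − 190.5) = 288.

Deadweight loss = 288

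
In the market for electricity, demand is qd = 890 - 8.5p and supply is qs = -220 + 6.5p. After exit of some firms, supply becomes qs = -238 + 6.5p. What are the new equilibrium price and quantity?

Original equilibrium: p* = 74, q* = 261.
New equilibrium: 890 - 8.5p = -238 + 6.5p, so 1128 = 15p and p' = 75.2; q' = 890 − 8.5(75.2) = 250.8.

p' = 75.2, q' = 250.8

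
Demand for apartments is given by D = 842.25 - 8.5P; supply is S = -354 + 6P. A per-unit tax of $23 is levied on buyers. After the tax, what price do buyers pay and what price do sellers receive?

Buyers pay 5337/58, sellers receive 4003/58

Pre-tax equilibrium: P* = 82.5, Q* = 141.
Tax on buyers shifts demand to D = 842.25 − 8.5(P + 23) = 646.75 - 8.5P.
646.75 - 8.5P = -354 + 6P gives seller price Ps = 4003/58; buyers pay Pb = 4003/58 + 23 = 5337/58.
New quantity: Q = 842.25 − 8.5(5337/58) = 1743/29.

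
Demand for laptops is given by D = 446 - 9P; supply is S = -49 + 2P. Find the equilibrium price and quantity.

P* = 45, Q* = 41

Set D = S: 446 - 9P = -49 + 2P.
495 = 11P, so P* = 45.
Q* = 446 − 9(45) = 41.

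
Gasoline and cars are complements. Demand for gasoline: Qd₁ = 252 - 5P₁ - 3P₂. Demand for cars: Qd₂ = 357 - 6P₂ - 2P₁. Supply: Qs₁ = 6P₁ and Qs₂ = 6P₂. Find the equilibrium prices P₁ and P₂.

P₁ = 15.5, P₂ = 163/6

Market 1: 252 - 5P₁ - 3P₂ = 6P₁ → 11P₁ + 3P₂ = 252.
Market 2: 12P₂ + 2P₁ = 357.
Eliminating P₂: 12×(1) − 3×(2) gives 126P₁ = 1953, so P₁ = 15.5.
Back-substitute into (2): P₂ = (357 − 2×15.5) / 12 = 163/6.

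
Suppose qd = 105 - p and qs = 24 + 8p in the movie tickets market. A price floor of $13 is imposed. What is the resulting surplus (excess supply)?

Surplus = 36

Equilibrium price would be p* = 9, so the floor at 13 binds.
At p = 13: qd = 92, qs = 128.
Surplus = 128 − 92 = 36.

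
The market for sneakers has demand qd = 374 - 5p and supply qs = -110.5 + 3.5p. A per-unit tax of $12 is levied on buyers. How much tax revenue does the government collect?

Pre-tax equilibrium: p* = 57, q* = 89.
Tax on buyers shifts demand to qd = 374 − 5(p + 12) = 314 - 5p.
314 - 5p = -110.5 + 3.5p gives seller price ps = 849/17; buyers pay pb = 849/17 + 12 = 1053/17.
New quantity: q = 374 − 5(1053/17) = 1093/17.
Revenue = 12 × 1093/17 = 13116/17.

Tax revenue = 13116/17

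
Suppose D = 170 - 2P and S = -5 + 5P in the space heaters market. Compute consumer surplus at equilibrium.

Equilibrium: 170 - 2P = -5 + 5P gives P* = 25, Q* = 120.
Demand choke price (D = 0): P = 85.
CS = ½(85 − 25)(120) = 3600.

Consumer surplus = 3600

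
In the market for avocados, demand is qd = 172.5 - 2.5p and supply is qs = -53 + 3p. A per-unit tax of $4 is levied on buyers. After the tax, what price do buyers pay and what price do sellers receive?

Buyers pay 475/11, sellers receive 431/11

Pre-tax equilibrium: p* = 41, q* = 70.
Tax on buyers shifts demand to qd = 172.5 − 2.5(p + 4) = 162.5 - 2.5p.
162.5 - 2.5p = -53 + 3p gives seller price ps = 431/11; buyers pay pb = 431/11 + 4 = 475/11.
New quantity: q = 172.5 − 2.5(475/11) = 710/11.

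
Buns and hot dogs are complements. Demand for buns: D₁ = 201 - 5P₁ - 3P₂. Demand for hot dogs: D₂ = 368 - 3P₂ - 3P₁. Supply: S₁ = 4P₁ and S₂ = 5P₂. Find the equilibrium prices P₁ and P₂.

P₁ = 8, P₂ = 43

Market 1: 201 - 5P₁ - 3P₂ = 4P₁ → 9P₁ + 3P₂ = 201.
Market 2: 8P₂ + 3P₁ = 368.
Eliminating P₂: 8×(1) − 3×(2) gives 63P₁ = 504, so P₁ = 8.
Back-substitute into (2): P₂ = (368 − 3×8) / 8 = 43.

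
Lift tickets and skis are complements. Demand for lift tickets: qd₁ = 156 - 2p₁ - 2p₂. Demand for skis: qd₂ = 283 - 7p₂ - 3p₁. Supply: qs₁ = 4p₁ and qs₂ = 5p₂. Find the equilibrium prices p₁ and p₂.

p₁ = 653/33, p₂ = 205/11

Market 1: 156 - 2p₁ - 2p₂ = 4p₁ → 6p₁ + 2p₂ = 156.
Market 2: 12p₂ + 3p₁ = 283.
Eliminating p₂: 12×(1) − 2×(2) gives 66p₁ = 1306, so p₁ = 653/33.
Back-substitute into (2): p₂ = (283 − 3×653/33) / 12 = 205/11.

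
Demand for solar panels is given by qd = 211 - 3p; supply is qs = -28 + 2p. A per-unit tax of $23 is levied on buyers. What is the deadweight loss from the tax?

Pre-tax equilibrium: p* = 47.8, q* = 67.6.
Tax on buyers shifts demand to qd = 211 − 3(p + 23) = 142 - 3p.
142 - 3p = -28 + 2p gives seller price ps = 34; buyers pay pb = 34 + 23 = 57.
New quantity: q = 211 − 3(57) = 40.
DWL = ½ × 23 × (67.6 − 40) = 317.4.

Deadweight loss = 317.4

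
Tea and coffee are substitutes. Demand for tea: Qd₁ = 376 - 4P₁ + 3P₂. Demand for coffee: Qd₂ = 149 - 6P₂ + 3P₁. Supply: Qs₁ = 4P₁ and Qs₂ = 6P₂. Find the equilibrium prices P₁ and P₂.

Market 1: 376 - 4P₁ + 3P₂ = 4P₁ → 8P₁ - 3P₂ = 376.
Market 2: 12P₂ - 3P₁ = 149.
Eliminating P₂: 12×(1) + 3×(2) gives 87P₁ = 4959, so P₁ = 57.
Back-substitute into (2): P₂ = (149 + 3×57) / 12 = 80/3.

P₁ = 57, P₂ = 80/3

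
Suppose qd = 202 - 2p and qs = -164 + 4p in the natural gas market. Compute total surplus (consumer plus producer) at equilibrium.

Equilibrium: 202 - 2p = -164 + 4p gives p* = 61, q* = 80.
Demand choke price: p = 101; supply starts at p = 41.
CS = ½(101 − 61)(80) = 1600; PS = ½(61 − 41)(80) = 800.

Total surplus = 2400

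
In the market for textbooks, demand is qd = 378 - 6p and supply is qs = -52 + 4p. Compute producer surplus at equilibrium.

Equilibrium: 378 - 6p = -52 + 4p gives p* = 43, q* = 120.
Supply starts at p = 13 (where qs = 0).
PS = ½(43 − 13)(120) = 1800.

Producer surplus = 1800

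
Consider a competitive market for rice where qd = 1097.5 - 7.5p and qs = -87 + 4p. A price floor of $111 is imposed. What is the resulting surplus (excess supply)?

Surplus = 92

Equilibrium price would be p* = 103, so the floor at 111 binds.
At p = 111: qd = 265, qs = 357.
Surplus = 357 − 265 = 92.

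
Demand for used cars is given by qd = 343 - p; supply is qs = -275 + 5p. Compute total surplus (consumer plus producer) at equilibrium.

Total surplus = 34560

Equilibrium: 343 - p = -275 + 5p gives p* = 103, q* = 240.
Demand choke price: p = 343; supply starts at p = 55.
CS = ½(343 − 103)(240) = 28800; PS = ½(103 − 55)(240) = 5760.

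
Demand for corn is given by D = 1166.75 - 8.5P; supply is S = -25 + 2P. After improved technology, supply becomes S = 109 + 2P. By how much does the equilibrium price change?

ΔP = -268/21

Original equilibrium: P* = 113.5, Q* = 202.
New equilibrium: 1166.75 - 8.5P = 109 + 2P, so 1057.75 = 10.5P and P' = 4231/42; Q' = 1166.75 − 8.5(4231/42) = 6520/21.
Change in price: 4231/42 − 113.5 = -268/21.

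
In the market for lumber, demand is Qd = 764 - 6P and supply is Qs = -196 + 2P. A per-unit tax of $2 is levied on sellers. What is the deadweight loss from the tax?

Deadweight loss = 3

Pre-tax equilibrium: P* = 120, Q* = 44.
Tax on sellers shifts supply to Qs = -196 + 2(P − 2) = -200 + 2P.
764 - 6P = -200 + 2P gives buyer price Pb = 120.5; sellers receive Ps = 120.5 − 2 = 118.5.
New quantity: Q = 764 − 6(120.5) = 41.
DWL = ½ × 2 × (44 − 41) = 3.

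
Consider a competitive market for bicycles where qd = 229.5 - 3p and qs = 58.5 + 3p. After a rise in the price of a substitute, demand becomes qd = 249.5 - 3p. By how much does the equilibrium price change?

Δp = 10/3

Original equilibrium: p* = 28.5, q* = 144.
New equilibrium: 249.5 - 3p = 58.5 + 3p, so 191 = 6p and p' = 191/6; q' = 249.5 − 3(191/6) = 154.
Change in price: 191/6 − 28.5 = 10/3.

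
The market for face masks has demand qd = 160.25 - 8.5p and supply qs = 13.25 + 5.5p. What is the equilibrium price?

Set qd = qs: 160.25 - 8.5p = 13.25 + 5.5p.
147 = 14p, so p* = 10.5.
q* = 160.25 − 8.5(10.5) = 71.

p* = 10.5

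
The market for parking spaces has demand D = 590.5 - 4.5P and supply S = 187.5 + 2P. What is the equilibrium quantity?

Q* = 311.5

Set D = S: 590.5 - 4.5P = 187.5 + 2P.
403 = 6.5P, so P* = 62.
Q* = 590.5 − 4.5(62) = 311.5.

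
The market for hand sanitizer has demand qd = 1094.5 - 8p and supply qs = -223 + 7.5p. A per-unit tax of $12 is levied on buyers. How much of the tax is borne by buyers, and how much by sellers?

Buyers bear 180/31, sellers bear 192/31

Pre-tax equilibrium: p* = 85, q* = 414.5.
Tax on buyers shifts demand to qd = 1094.5 − 8(p + 12) = 998.5 - 8p.
998.5 - 8p = -223 + 7.5p gives seller price ps = 2443/31; buyers pay pb = 2443/31 + 12 = 2815/31.
New quantity: q = 1094.5 − 8(2815/31) = 22819/62.
Buyer burden = 2815/31 − 85 = 180/31; seller burden = 85 − 2443/31 = 192/31.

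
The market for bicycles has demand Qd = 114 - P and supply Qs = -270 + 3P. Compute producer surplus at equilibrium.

Equilibrium: 114 - P = -270 + 3P gives P* = 96, Q* = 18.
Supply starts at P = 90 (where Qs = 0).
PS = ½(96 − 90)(18) = 54.

Producer surplus = 54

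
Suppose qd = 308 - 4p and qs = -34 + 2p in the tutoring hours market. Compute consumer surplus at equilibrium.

Consumer surplus = 800

Equilibrium: 308 - 4p = -34 + 2p gives p* = 57, q* = 80.
Demand choke price (qd = 0): p = 77.
CS = ½(77 − 57)(80) = 800.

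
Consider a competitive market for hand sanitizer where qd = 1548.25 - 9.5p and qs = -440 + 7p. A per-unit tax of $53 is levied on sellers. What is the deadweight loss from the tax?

Deadweight loss = 373597/66

Pre-tax equilibrium: p* = 120.5, q* = 403.5.
Tax on sellers shifts supply to qs = -440 + 7(p − 53) = -811 + 7p.
1548.25 - 9.5p = -811 + 7p gives buyer price pb = 9437/66; sellers receive ps = 9437/66 − 53 = 5939/66.
New quantity: q = 1548.25 − 9.5(9437/66) = 12533/66.
DWL = ½ × 53 × (403.5 − 12533/66) = 373597/66.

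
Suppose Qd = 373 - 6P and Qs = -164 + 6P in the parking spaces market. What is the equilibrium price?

Set Qd = Qs: 373 - 6P = -164 + 6P.
537 = 12P, so P* = 44.75.
Q* = 373 − 6(44.75) = 104.5.

P* = 44.75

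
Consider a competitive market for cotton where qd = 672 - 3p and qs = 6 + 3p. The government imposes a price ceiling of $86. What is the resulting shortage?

Equilibrium price would be p* = 111, so the ceiling at 86 binds.
At p = 86: qd = 672 − 3(86) = 414, qs = 6 + 3(86) = 264.
Shortage = 414 − 264 = 150.

Shortage = 150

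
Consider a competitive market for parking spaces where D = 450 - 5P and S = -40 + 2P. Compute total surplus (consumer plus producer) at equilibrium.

Equilibrium: 450 - 5P = -40 + 2P gives P* = 70, Q* = 100.
Demand choke price: P = 90; supply starts at P = 20.
CS = ½(90 − 70)(100) = 1000; PS = ½(70 − 20)(100) = 2500.

Total surplus = 3500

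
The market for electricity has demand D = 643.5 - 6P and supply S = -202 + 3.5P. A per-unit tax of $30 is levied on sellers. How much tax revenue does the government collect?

Pre-tax equilibrium: P* = 89, Q* = 109.5.
Tax on sellers shifts supply to S = -202 + 3.5(P − 30) = -307 + 3.5P.
643.5 - 6P = -307 + 3.5P gives buyer price Pb = 1901/19; sellers receive Ps = 1901/19 − 30 = 1331/19.
New quantity: Q = 643.5 − 6(1901/19) = 1641/38.
Revenue = 30 × 1641/38 = 24615/19.

Tax revenue = 24615/19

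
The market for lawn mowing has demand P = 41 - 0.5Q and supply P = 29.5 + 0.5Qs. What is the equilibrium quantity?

Set the two price expressions equal: 41 - 0.5Q = 29.5 + 0.5Q.
11.5 = Q, so Q* = 11.5.
P* = 41 − (0.5)(11.5) = 35.25.

Q* = 11.5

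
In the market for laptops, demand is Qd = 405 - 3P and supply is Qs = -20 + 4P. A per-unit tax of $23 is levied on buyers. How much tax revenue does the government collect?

Tax revenue = 29532/7

Pre-tax equilibrium: P* = 425/7, Q* = 1560/7.
Tax on buyers shifts demand to Qd = 405 − 3(P + 23) = 336 - 3P.
336 - 3P = -20 + 4P gives seller price Ps = 356/7; buyers pay Pb = 356/7 + 23 = 517/7.
New quantity: Q = 405 − 3(517/7) = 1284/7.
Revenue = 23 × 1284/7 = 29532/7.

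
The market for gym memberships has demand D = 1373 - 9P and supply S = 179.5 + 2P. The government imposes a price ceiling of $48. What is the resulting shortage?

Equilibrium price would be P* = 108.5, so the ceiling at 48 binds.
At P = 48: D = 1373 − 9(48) = 941, S = 179.5 + 2(48) = 275.5.
Shortage = 941 − 275.5 = 665.5.

Shortage = 665.5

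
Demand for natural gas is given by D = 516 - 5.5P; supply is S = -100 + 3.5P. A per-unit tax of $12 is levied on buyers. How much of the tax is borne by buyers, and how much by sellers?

Buyers bear 14/3, sellers bear 22/3

Pre-tax equilibrium: P* = 616/9, Q* = 1256/9.
Tax on buyers shifts demand to D = 516 − 5.5(P + 12) = 450 - 5.5P.
450 - 5.5P = -100 + 3.5P gives seller price Ps = 550/9; buyers pay Pb = 550/9 + 12 = 658/9.
New quantity: Q = 516 − 5.5(658/9) = 1025/9.
Buyer burden = 658/9 − 616/9 = 14/3; seller burden = 616/9 − 550/9 = 22/3.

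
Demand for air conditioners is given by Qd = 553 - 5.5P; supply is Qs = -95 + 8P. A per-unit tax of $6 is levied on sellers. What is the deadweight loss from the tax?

Pre-tax equilibrium: P* = 48, Q* = 289.
Tax on sellers shifts supply to Qs = -95 + 8(P − 6) = -143 + 8P.
553 - 5.5P = -143 + 8P gives buyer price Pb = 464/9; sellers receive Ps = 464/9 − 6 = 410/9.
New quantity: Q = 553 − 5.5(464/9) = 2425/9.
DWL = ½ × 6 × (289 − 2425/9) = 176/3.

Deadweight loss = 176/3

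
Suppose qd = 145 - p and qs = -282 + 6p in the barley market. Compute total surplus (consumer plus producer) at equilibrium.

Equilibrium: 145 - p = -282 + 6p gives p* = 61, q* = 84.
Demand choke price: p = 145; supply starts at p = 47.
CS = ½(145 − 61)(84) = 3528; PS = ½(61 − 47)(84) = 588.

Total surplus = 4116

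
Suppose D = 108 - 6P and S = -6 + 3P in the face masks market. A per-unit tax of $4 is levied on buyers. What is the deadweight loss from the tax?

Pre-tax equilibrium: P* = 38/3, Q* = 32.
Tax on buyers shifts demand to D = 108 − 6(P + 4) = 84 - 6P.
84 - 6P = -6 + 3P gives seller price Ps = 10; buyers pay Pb = 10 + 4 = 14.
New quantity: Q = 108 − 6(14) = 24.
DWL = ½ × 4 × (32 − 24) = 16.

Deadweight loss = 16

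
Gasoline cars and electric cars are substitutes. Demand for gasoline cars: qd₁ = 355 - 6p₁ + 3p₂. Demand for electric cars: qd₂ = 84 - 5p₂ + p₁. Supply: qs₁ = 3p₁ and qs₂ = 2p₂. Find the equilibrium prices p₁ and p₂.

p₁ = 2737/60, p₂ = 1111/60

Market 1: 355 - 6p₁ + 3p₂ = 3p₁ → 9p₁ - 3p₂ = 355.
Market 2: 7p₂ - p₁ = 84.
Eliminating p₂: 7×(1) + 3×(2) gives 60p₁ = 2737, so p₁ = 2737/60.
Back-substitute into (2): p₂ = (84 + 1×2737/60) / 7 = 1111/60.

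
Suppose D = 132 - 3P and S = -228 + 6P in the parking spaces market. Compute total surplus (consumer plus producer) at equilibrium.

Equilibrium: 132 - 3P = -228 + 6P gives P* = 40, Q* = 12.
Demand choke price: P = 44; supply starts at P = 38.
CS = ½(44 − 40)(12) = 24; PS = ½(40 − 38)(12) = 12.

Total surplus = 36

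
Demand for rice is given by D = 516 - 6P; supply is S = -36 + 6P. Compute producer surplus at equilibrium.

Equilibrium: 516 - 6P = -36 + 6P gives P* = 46, Q* = 240.
Supply starts at P = 6 (where S = 0).
PS = ½(46 − 6)(240) = 4800.

Producer surplus = 4800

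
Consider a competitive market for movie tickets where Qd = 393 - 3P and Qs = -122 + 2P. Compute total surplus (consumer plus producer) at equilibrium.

Total surplus = 2940

Equilibrium: 393 - 3P = -122 + 2P gives P* = 103, Q* = 84.
Demand choke price: P = 131; supply starts at P = 61.
CS = ½(131 − 103)(84) = 1176; PS = ½(103 − 61)(84) = 1764.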